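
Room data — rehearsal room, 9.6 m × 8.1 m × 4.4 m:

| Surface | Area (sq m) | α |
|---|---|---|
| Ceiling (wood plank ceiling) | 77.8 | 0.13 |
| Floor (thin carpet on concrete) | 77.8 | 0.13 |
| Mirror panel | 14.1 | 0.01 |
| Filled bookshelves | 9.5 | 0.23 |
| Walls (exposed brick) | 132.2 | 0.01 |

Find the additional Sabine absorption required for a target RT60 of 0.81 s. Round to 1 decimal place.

44.1 sabins

A₁ = Σ Sᵢαᵢ = 77.8×0.13 + 77.8×0.13 + 14.1×0.01 + 9.5×0.23 + 132.2×0.01 = 23.876 sabins.
Target A₂ = 0.161·342.144/0.81 = 68.006 sabins (V = 342.144 m³).
Shortfall: 68.006 − 23.876 = 44.1 sabins.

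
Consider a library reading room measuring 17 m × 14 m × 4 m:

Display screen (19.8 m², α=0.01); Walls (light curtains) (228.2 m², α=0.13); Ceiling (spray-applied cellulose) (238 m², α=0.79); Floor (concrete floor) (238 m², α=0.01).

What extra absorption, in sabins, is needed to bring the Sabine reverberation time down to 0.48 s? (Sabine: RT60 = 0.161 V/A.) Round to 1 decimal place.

99.1 sabins

Equivalent absorption area: A₁ = 19.8·0.01 + 228.2·0.13 + 238·0.79 + 238·0.01 = 220.264 m².
Target A₂ = 0.161·952/0.48 = 319.317 sabins (V = 952 m³).
Additional absorption ΔA = 319.317 − 220.264 = 99.1 sabins.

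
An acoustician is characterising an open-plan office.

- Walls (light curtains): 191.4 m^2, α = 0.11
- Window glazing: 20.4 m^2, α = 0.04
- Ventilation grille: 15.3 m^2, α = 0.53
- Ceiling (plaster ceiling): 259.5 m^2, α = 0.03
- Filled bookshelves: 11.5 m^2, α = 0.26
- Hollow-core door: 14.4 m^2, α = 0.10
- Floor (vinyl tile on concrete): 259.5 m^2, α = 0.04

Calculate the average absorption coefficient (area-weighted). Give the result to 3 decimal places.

Total surface area S = 772.0 m^2.
Σ(Sᵢαᵢ) = 191.4·0.11 + 20.4·0.04 + 15.3·0.53 + 259.5·0.03 + 11.5·0.26 + 14.4·0.10 + 259.5·0.04 = 52.574.
ᾱ = 52.574 / 772.0 = 0.068.

0.068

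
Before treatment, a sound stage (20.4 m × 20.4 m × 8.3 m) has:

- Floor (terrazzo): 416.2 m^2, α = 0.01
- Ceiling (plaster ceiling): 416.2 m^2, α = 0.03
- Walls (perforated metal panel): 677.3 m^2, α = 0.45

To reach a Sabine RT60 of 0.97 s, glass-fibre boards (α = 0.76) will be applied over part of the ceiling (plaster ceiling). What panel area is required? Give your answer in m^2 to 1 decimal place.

345.0

Summing Sᵢαᵢ: 4.162 + 12.486 + 304.785 → A₁ = 321.433 sabins.
V = 3454.128 m³. Target absorption A₂ = 0.161 × 3454.128 / 0.97 = 573.314 sabins.
Absorption to add: 573.314 − 321.433 = 251.881 sabins.
Net gain per m^2: Δα = 0.76 − 0.03 = 0.73.
Panel area = 251.881 / 0.73 = 345.0 m^2.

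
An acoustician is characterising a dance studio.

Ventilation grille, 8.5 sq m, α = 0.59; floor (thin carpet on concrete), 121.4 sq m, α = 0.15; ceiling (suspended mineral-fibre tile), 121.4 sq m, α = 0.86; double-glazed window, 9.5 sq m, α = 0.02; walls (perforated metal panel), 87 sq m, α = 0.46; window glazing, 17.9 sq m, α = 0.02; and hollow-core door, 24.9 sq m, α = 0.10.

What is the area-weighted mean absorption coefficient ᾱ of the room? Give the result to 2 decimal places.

Total surface area S = 390.6 sq m.
Σ(Sᵢαᵢ) = 8.5*0.59 + 121.4*0.15 + 121.4*0.86 + 9.5*0.02 + 87*0.46 + 17.9*0.02 + 24.9*0.10 = 170.687.
ᾱ = 170.687 / 390.6 = 0.44.

0.44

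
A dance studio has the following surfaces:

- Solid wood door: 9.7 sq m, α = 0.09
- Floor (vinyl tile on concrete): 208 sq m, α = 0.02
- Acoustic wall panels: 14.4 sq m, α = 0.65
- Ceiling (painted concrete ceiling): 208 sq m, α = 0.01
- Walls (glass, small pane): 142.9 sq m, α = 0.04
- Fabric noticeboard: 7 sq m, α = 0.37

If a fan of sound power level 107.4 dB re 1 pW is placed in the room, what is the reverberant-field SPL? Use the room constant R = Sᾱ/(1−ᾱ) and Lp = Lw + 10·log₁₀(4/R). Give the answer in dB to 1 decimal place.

Σ(Sᵢαᵢ) = 9.7×0.09 + 208×0.02 + 14.4×0.65 + 208×0.01 + 142.9×0.04 + 7×0.37 = 24.779; total area S = 590.0 sq m.
ᾱ = 24.779/590.0 = 0.0420; R = Sᾱ/(1−ᾱ) = 24.779/(1−0.0420) = 25.865 sq m.
Lp = Lw + 10 log₁₀(4/R) = 107.4 -8.11 = 99.3 dB.

99.3 dB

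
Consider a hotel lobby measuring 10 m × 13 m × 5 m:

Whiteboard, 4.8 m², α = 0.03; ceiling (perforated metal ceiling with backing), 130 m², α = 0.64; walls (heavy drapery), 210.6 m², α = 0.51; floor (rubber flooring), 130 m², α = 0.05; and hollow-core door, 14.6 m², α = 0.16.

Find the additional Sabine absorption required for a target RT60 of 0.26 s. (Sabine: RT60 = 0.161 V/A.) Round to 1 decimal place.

202.9 sabins

Equivalent absorption area: A₁ = 4.8·0.03 + 130·0.64 + 210.6·0.51 + 130·0.05 + 14.6·0.16 = 199.586 m².
For T = 0.26 s, need A₂ = 0.161·V/T = 0.161·650/0.26 = 402.500 sabins.
ΔA = A₂ − A₁ = 402.500 − 199.586 = 202.9 sabins.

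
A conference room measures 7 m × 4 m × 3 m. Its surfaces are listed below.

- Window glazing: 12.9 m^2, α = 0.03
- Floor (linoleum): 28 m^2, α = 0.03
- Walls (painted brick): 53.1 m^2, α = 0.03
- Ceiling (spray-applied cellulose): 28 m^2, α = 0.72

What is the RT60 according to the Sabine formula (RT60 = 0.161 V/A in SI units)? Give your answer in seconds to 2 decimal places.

0.59 s

Summing Sᵢαᵢ: 0.387 + 0.840 + 1.593 + 20.160 → A = 22.980 sabins.
Volume V = 7 × 4 × 3 = 84 m³.
Sabine: RT60 = 0.161 × 84 / 22.980 = 0.59 s.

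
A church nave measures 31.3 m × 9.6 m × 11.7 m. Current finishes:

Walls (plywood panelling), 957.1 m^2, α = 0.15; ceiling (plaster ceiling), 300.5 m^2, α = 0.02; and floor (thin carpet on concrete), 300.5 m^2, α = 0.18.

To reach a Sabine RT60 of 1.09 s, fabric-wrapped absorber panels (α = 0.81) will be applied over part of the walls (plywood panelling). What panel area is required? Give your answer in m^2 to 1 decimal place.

Summing Sᵢαᵢ: 143.565 + 6.010 + 54.090 → A₁ = 203.665 sabins.
Required A₂ = 0.161·3515.616/1.09 = 519.279 sabins.
ΔA needed = 519.279 − 203.665 = 315.614 sabins.
Net gain per m^2: Δα = 0.81 − 0.15 = 0.66.
Panel area = 315.614 / 0.66 = 478.2 m^2.

478.2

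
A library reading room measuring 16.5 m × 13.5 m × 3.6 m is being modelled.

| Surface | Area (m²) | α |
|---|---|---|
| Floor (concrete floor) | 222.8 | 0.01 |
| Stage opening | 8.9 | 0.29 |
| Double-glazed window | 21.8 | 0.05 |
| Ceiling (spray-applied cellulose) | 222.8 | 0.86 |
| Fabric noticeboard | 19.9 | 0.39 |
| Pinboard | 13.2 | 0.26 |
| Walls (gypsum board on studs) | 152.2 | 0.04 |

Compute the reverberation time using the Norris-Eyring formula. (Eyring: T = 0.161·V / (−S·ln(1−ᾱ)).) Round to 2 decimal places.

Total surface area S = 222.8 + 8.9 + 21.8 + 222.8 + 19.9 + 13.2 + 152.2 = 661.6 m².
Σ(Sᵢαᵢ) = 222.8×0.01 + 8.9×0.29 + 21.8×0.05 + 222.8×0.86 + 19.9×0.39 + 13.2×0.26 + 152.2×0.04 = 214.788.
ᾱ = 214.788 / 661.6 = 0.3246.
Eyring denominator: −S ln(1−ᾱ) = 259.645.
V = 16.5 × 13.5 × 3.6 = 801.9 m³.
T = 0.161·V/[−S·ln(1−ᾱ)] = 0.161·801.9/259.645 = 0.50 s.

0.50 s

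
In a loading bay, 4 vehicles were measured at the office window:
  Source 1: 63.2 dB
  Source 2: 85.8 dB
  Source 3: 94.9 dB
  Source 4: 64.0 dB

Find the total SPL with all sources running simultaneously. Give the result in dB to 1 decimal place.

95.4 dB

Σ 10^(Lᵢ/10) = 3.475e+09.
Combined level = 10 log₁₀(3.475e+09) = 95.4 dB.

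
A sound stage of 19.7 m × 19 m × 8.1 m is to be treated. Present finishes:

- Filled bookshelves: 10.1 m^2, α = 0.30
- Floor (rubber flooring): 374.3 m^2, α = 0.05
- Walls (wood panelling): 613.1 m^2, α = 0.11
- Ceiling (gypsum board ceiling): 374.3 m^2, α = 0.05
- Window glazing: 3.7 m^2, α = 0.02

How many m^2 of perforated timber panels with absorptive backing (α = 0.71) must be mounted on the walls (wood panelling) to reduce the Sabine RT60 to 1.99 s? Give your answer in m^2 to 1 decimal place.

228.9

Total absorption A₁ = 10.1*0.30 + 374.3*0.05 + 613.1*0.11 + 374.3*0.05 + 3.7*0.02
  = 3.030 + 18.715 + 67.441 + 18.715 + 0.074 = 107.975 m^2 sabins.
Required A₂ = 0.161·3031.83/1.99 = 245.289 sabins.
Absorption to add: 245.289 − 107.975 = 137.314 sabins.
Each m^2 of panel replacing the walls (wood panelling) adds (0.71 − 0.11) = 0.60 sabins.
Panel area = 137.314 / 0.60 = 228.9 m^2.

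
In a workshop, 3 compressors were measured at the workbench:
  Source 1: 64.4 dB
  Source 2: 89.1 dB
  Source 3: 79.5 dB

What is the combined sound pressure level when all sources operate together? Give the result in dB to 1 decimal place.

89.6 dB

Converting to relative power and adding: 10^(64.4/10) + 10^(89.1/10) + 10^(79.5/10) = 9.047e+08.
Back to dB: 10·log₁₀ Σ = 89.6 dB.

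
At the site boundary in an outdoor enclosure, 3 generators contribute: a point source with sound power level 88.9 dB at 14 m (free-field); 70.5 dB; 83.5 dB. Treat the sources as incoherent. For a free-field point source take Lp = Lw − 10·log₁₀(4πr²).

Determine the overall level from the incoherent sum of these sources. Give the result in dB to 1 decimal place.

Source at 14 m: Lp = 88.9 − 10·log₁₀(4π·14²) = 88.9 − 10·log₁₀(2463.009) = 55.0 dB.
Σ 10^(Lᵢ/10) = 2.354e+08.
L_total = 10·log₁₀(2.354e+08) = 83.7 dB.

83.7 dB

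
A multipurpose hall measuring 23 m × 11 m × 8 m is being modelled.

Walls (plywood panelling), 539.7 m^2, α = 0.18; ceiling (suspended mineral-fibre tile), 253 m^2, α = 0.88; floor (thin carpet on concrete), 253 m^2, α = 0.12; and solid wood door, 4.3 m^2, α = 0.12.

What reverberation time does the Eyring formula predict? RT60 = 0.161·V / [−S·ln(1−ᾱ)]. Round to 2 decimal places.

0.76 seconds

S = Σ Sᵢ = 1050.0 m^2.
Absorption A = 539.7×0.18 + 253×0.88 + 253×0.12 + 4.3×0.12 = 350.662 sabins.
ᾱ = 350.662 / 1050.0 = 0.3340.
Eyring denominator: −S ln(1−ᾱ) = 426.789.
V = 23 × 11 × 8 = 2024 m³.
T = 0.161·V/[−S·ln(1−ᾱ)] = 0.161·2024/426.789 = 0.76 s.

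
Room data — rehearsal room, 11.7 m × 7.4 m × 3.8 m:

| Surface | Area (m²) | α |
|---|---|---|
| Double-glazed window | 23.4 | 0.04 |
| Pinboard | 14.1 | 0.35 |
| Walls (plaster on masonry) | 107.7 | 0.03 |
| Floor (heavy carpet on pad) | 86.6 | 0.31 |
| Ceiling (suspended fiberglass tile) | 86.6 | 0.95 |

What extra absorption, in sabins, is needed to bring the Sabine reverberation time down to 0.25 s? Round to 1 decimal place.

93.7 sabins

A₁ = Σ Sᵢαᵢ = 23.4·0.04 + 14.1·0.35 + 107.7·0.03 + 86.6·0.31 + 86.6·0.95 = 118.218 sabins.
Target A₂ = 0.161·329.004/0.25 = 211.879 sabins (V = 329.004 m³).
Shortfall: 211.879 − 118.218 = 93.7 sabins.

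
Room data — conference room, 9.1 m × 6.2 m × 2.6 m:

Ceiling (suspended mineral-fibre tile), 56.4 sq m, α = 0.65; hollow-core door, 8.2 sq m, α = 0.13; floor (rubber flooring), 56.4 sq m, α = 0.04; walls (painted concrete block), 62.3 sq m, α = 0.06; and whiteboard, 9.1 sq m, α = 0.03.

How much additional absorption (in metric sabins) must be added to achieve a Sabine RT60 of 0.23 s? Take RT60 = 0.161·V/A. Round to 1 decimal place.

58.7 sabins

Equivalent absorption area: A₁ = 56.4*0.65 + 8.2*0.13 + 56.4*0.04 + 62.3*0.06 + 9.1*0.03 = 43.993 sq m.
For T = 0.23 s, need A₂ = 0.161·V/T = 0.161·146.692/0.23 = 102.684 sabins.
Shortfall: 102.684 − 43.993 = 58.7 sabins.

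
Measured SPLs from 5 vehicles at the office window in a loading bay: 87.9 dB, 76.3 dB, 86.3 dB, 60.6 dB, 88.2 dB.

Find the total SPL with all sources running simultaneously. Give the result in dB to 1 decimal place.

Sum in the linear (power) domain: Σ 10^(Lᵢ/10) = 10^(87.9/10) + 10^(76.3/10) + 10^(86.3/10) + 10^(60.6/10) + 10^(88.2/10) = 1.748e+09.
Back to dB: 10·log₁₀ Σ = 92.4 dB.

92.4 dB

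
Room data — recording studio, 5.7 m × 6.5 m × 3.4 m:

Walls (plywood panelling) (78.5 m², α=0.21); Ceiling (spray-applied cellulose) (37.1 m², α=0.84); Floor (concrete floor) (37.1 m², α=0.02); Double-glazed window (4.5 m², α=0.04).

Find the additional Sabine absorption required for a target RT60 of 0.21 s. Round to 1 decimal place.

Total absorption A₁ = 78.5·0.21 + 37.1·0.84 + 37.1·0.02 + 4.5·0.04
  = 16.485 + 31.164 + 0.742 + 0.180 = 48.571 m² sabins.
For T = 0.21 s, need A₂ = 0.161·V/T = 0.161·125.97/0.21 = 96.577 sabins.
Shortfall: 96.577 − 48.571 = 48.0 sabins.

48.0 sabins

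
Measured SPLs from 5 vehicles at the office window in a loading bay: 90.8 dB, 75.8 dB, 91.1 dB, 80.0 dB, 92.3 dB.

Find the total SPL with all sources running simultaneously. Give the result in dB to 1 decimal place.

Sum in the linear (power) domain: Σ 10^(Lᵢ/10) = 10^(90.8/10) + 10^(75.8/10) + 10^(91.1/10) + 10^(80.0/10) + 10^(92.3/10) = 4.327e+09.
Combined level = 10 log₁₀(4.327e+09) = 96.4 dB.

96.4 dB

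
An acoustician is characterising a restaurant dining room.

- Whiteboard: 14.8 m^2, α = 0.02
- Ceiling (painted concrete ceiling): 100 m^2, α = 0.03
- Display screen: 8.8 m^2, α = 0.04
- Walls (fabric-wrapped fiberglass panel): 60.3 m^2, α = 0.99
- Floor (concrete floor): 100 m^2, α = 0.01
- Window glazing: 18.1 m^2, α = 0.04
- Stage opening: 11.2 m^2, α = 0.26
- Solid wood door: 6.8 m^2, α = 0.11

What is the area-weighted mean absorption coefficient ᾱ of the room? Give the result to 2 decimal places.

S = Σ Sᵢ = 14.8 + 100 + 8.8 + 60.3 + 100 + 18.1 + 11.2 + 6.8 = 320.0 m^2.
Σ(Sᵢαᵢ) = 14.8*0.02 + 100*0.03 + 8.8*0.04 + 60.3*0.99 + 100*0.01 + 18.1*0.04 + 11.2*0.26 + 6.8*0.11 = 68.729.
ᾱ = A/S = 0.21.

0.21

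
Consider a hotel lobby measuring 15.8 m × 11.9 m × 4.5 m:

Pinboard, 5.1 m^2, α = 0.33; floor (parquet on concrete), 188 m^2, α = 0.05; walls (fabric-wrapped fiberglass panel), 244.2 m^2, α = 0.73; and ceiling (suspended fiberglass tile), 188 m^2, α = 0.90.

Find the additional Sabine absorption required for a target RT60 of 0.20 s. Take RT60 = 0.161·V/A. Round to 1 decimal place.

A₁ = Σ Sᵢαᵢ = 5.1*0.33 + 188*0.05 + 244.2*0.73 + 188*0.90 = 358.549 sabins.
Target A₂ = 0.161·846.09/0.20 = 681.102 sabins (V = 846.09 m³).
Shortfall: 681.102 − 358.549 = 322.6 sabins.

322.6 sabins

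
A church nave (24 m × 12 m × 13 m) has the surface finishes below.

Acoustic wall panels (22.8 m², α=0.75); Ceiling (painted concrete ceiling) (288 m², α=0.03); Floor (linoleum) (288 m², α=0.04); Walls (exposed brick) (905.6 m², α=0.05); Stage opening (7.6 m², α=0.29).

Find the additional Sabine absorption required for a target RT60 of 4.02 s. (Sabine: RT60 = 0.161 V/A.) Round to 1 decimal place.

65.2 sabins

A₁ = Σ Sᵢαᵢ = 22.8*0.75 + 288*0.03 + 288*0.04 + 905.6*0.05 + 7.6*0.29 = 84.744 sabins.
V = 3744 m³. Required absorption A₂ = 0.161 × 3744 / 4.02 = 149.946 sabins.
ΔA = A₂ − A₁ = 149.946 − 84.744 = 65.2 sabins.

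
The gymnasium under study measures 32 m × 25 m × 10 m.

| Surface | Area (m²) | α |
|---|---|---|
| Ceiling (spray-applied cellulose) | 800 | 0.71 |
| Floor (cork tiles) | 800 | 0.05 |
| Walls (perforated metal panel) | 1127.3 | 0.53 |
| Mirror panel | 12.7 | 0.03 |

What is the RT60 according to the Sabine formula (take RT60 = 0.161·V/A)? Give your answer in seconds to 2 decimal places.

Summing Sᵢαᵢ: 568.000 + 40.000 + 597.469 + 0.381 → A = 1205.850 sabins.
V = 32·25·10 = 8000 m³.
Sabine: RT60 = 0.161 × 8000 / 1205.850 = 1.07 s.

1.07 s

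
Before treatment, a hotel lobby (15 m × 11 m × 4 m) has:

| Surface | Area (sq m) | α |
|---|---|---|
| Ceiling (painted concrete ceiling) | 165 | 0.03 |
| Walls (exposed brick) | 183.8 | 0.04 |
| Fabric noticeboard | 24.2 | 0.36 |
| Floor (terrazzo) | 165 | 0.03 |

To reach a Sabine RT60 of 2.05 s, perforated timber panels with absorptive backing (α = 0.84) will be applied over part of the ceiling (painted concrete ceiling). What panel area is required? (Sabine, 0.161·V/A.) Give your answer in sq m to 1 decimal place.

Total absorption A₁ = 165·0.03 + 183.8·0.04 + 24.2·0.36 + 165·0.03
  = 4.950 + 7.352 + 8.712 + 4.950 = 25.964 sq m sabins.
Required A₂ = 0.161·660/2.05 = 51.834 sabins.
ΔA needed = 51.834 − 25.964 = 25.870 sabins.
Net gain per sq m: Δα = 0.84 − 0.03 = 0.81.
Area = ΔA/Δα = 25.870/0.81 = 31.9 sq m.

31.9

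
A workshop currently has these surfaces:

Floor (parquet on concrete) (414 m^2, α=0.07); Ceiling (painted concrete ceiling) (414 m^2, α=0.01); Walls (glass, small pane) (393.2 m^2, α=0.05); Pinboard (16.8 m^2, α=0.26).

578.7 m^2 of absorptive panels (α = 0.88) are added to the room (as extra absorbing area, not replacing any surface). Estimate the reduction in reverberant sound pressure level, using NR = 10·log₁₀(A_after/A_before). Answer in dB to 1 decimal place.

10.0 dB

Equivalent absorption area: A_before = 414·0.07 + 414·0.01 + 393.2·0.05 + 16.8·0.26 = 57.148 m^2.
Treatment contributes 578.7·0.88 = 509.256 sabins.
New total A_after = 566.404 sabins.
Reduction = 10 log₁₀(A_after/A_before) = 10 log₁₀(9.9112) = 10.0 dB.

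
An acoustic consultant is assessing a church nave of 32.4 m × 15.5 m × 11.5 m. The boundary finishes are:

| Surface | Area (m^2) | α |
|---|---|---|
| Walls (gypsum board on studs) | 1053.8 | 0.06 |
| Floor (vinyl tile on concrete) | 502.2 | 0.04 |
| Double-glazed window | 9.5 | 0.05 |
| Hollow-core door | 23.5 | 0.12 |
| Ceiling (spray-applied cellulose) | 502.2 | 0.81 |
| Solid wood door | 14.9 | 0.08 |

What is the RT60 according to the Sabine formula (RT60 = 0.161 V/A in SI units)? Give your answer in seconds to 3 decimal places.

1.880 s

Summing Sᵢαᵢ: 63.228 + 20.088 + 0.475 + 2.820 + 406.782 + 1.192 → A = 494.585 sabins.
Volume V = 32.4 × 15.5 × 11.5 = 5775.3 m³.
RT60 = 0.161 · V / A = 0.161 × 5775.3 / 494.585 = 1.880 s.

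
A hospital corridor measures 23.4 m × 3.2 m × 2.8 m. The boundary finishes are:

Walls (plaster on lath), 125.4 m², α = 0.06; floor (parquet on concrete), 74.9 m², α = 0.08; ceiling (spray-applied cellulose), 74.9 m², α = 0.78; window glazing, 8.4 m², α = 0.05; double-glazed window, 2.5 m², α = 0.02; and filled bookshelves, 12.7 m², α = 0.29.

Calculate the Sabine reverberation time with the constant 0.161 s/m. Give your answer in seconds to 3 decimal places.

0.444 s

Summing Sᵢαᵢ: 7.524 + 5.992 + 58.422 + 0.420 + 0.050 + 3.683 → A = 76.091 sabins.
Room volume: 209.664 m³.
T = 0.161 V/A = 0.161·209.664/76.091 = 0.444 s.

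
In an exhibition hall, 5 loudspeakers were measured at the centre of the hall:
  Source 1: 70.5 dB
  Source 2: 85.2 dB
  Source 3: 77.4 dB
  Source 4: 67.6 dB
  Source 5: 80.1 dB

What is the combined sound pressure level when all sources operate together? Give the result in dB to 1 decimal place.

87.0 dB

Converting to relative power and adding: 10^(70.5/10) + 10^(85.2/10) + 10^(77.4/10) + 10^(67.6/10) + 10^(80.1/10) = 5.054e+08.
Combined level = 10 log₁₀(5.054e+08) = 87.0 dB.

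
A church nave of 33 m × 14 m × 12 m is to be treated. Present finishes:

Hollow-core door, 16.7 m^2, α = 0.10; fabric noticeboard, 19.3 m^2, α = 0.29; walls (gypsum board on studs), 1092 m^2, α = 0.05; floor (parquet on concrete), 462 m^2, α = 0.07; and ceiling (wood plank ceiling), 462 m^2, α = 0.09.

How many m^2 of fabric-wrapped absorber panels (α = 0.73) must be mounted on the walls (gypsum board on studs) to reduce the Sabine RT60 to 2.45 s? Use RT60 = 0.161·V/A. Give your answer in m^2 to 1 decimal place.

Equivalent absorption area: A₁ = 16.7×0.10 + 19.3×0.29 + 1092×0.05 + 462×0.07 + 462×0.09 = 135.787 m^2.
V = 5544 m³. Target absorption A₂ = 0.161 × 5544 / 2.45 = 364.320 sabins.
Absorption to add: 364.320 − 135.787 = 228.533 sabins.
Net gain per m^2: Δα = 0.73 − 0.05 = 0.68.
Panel area = 228.533 / 0.68 = 336.1 m^2.

336.1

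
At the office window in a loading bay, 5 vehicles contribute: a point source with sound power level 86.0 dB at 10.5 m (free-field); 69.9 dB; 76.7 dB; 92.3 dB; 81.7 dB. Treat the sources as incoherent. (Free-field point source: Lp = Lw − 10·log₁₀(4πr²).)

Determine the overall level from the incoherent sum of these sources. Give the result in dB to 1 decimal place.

Source at 10.5 m: Lp = 86.0 − 10·log₁₀(4π·10.5²) = 86.0 − 10·log₁₀(1385.442) = 54.6 dB.
Sum in the linear (power) domain: Σ 10^(Lᵢ/10) = 10^(54.6/10) + 10^(69.9/10) + 10^(76.7/10) + 10^(92.3/10) + 10^(81.7/10) = 1.903e+09.
L_total = 10·log₁₀(1.903e+09) = 92.8 dB.

92.8 dB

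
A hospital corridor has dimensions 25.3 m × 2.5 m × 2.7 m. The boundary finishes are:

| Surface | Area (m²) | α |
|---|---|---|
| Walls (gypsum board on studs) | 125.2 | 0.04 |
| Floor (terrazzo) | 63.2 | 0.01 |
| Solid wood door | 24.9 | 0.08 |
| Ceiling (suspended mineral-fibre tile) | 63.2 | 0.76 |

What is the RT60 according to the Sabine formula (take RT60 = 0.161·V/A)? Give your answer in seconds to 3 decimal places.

Summing Sᵢαᵢ: 5.008 + 0.632 + 1.992 + 48.032 → A = 55.664 sabins.
Room volume: 170.775 m³.
Sabine: RT60 = 0.161 × 170.775 / 55.664 = 0.494 s.

0.494 sec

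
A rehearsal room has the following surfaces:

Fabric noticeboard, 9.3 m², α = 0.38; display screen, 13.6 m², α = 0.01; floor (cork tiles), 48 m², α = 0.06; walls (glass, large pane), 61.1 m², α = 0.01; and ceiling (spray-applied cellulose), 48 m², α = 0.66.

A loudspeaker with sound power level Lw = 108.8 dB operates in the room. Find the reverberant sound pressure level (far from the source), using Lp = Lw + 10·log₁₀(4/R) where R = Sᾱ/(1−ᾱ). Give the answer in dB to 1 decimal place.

97.9 dB

Σ(Sᵢαᵢ) = 9.3×0.38 + 13.6×0.01 + 48×0.06 + 61.1×0.01 + 48×0.66 = 38.841; total area S = 180.0 m².
ᾱ = 0.2158, so room constant R = A/(1−ᾱ) = 49.529 m².
Lp = 108.8 + 10·log₁₀(4/49.529) = 108.8 + (-10.93) = 97.9 dB.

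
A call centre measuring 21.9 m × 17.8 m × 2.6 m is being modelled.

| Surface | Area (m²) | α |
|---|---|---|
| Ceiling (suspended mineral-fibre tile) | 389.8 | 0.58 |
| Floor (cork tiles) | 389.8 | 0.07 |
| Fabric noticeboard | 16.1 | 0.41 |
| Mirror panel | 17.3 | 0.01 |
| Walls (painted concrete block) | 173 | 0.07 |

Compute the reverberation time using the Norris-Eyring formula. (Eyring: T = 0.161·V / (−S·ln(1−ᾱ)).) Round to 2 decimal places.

S = Σ Sᵢ = 986.0 m².
Σ(Sᵢαᵢ) = 389.8×0.58 + 389.8×0.07 + 16.1×0.41 + 17.3×0.01 + 173×0.07 = 272.254.
ᾱ = 272.254 / 986.0 = 0.2761.
−S·ln(1−ᾱ) = −986.0 × ln(1 − 0.2761) = 318.579.
V = 21.9 × 17.8 × 2.6 = 1013.532 m³.
T = 0.161·V/[−S·ln(1−ᾱ)] = 0.161·1013.532/318.579 = 0.51 s.

0.51 sec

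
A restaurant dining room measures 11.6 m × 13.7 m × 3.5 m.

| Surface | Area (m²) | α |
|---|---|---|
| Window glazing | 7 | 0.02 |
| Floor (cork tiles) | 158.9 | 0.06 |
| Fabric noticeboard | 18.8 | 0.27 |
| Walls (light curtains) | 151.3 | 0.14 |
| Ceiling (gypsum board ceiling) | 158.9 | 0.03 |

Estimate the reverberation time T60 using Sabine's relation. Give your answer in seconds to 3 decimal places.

Equivalent absorption area: A = 7·0.02 + 158.9·0.06 + 18.8·0.27 + 151.3·0.14 + 158.9·0.03 = 40.699 m².
V = 11.6·13.7·3.5 = 556.22 m³.
RT60 = 0.161 · V / A = 0.161 × 556.22 / 40.699 = 2.200 s.

2.200 s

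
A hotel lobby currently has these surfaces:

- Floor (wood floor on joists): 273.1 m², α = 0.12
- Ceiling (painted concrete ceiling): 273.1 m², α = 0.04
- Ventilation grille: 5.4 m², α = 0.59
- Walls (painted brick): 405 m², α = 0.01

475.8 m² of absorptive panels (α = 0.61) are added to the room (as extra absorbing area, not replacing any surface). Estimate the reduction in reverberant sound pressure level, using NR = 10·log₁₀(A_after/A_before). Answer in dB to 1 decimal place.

8.3 dB

A_before = Σ Sᵢαᵢ = 273.1×0.12 + 273.1×0.04 + 5.4×0.59 + 405×0.01 = 50.932 sabins.
Added absorption = 475.8 × 0.61 = 290.238 sabins.
New total A_after = 341.170 sabins.
NR = 10·log₁₀(341.170/50.932) = 8.3 dB.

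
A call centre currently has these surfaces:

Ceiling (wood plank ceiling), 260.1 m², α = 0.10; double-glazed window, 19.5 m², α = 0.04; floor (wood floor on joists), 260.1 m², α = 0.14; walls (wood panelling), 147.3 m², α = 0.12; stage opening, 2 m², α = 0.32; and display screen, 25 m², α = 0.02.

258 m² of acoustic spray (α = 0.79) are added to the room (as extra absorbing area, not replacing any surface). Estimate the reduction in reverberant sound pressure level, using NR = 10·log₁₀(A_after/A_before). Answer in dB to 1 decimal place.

5.4 dB

Summing Sᵢαᵢ: 26.010 + 0.780 + 36.414 + 17.676 + 0.640 + 0.500 → A_before = 82.020 sabins.
Treatment contributes 258·0.79 = 203.820 sabins.
A_after = 82.020 + 203.820 = 285.840 sabins.
Reduction = 10 log₁₀(A_after/A_before) = 10 log₁₀(3.4850) = 5.4 dB.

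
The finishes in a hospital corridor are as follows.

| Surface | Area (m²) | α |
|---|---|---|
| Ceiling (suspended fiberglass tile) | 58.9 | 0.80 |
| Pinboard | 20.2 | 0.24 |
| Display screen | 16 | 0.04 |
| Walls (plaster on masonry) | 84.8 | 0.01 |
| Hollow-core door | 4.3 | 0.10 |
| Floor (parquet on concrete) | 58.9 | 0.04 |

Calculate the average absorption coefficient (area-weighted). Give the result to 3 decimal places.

Total surface area S = 243.1 m².
Σ(Sᵢαᵢ) = 58.9×0.80 + 20.2×0.24 + 16×0.04 + 84.8×0.01 + 4.3×0.10 + 58.9×0.04 = 56.242.
ᾱ = 56.242 / 243.1 = 0.231.

0.231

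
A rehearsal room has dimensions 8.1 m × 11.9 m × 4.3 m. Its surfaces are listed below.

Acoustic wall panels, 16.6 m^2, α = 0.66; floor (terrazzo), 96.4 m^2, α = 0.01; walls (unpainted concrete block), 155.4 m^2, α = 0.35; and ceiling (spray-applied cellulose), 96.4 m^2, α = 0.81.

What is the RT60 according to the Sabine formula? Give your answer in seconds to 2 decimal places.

0.46 s

A = Σ Sᵢαᵢ = 16.6*0.66 + 96.4*0.01 + 155.4*0.35 + 96.4*0.81 = 144.394 sabins.
Volume V = 8.1 × 11.9 × 4.3 = 414.477 m³.
RT60 = 0.161 · V / A = 0.161 × 414.477 / 144.394 = 0.46 s.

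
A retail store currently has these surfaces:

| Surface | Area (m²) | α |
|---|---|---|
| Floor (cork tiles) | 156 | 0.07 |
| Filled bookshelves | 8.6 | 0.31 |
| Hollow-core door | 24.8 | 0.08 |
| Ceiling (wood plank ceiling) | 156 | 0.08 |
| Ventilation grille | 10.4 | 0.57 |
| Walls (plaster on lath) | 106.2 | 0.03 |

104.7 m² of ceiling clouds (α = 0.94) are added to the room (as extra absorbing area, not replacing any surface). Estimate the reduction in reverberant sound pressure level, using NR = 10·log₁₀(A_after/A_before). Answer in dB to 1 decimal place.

5.6 dB

Equivalent absorption area: A_before = 156·0.07 + 8.6·0.31 + 24.8·0.08 + 156·0.08 + 10.4·0.57 + 106.2·0.03 = 37.164 m².
Treatment contributes 104.7·0.94 = 98.418 sabins.
A_after = 37.164 + 98.418 = 135.582 sabins.
NR = 10·log₁₀(135.582/37.164) = 5.6 dB.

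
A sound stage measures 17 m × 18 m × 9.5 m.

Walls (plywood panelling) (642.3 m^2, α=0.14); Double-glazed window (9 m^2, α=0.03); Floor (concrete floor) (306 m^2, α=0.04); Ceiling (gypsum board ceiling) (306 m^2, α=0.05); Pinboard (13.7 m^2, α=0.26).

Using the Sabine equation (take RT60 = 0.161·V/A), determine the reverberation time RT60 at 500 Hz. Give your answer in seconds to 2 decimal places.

3.86 s

Summing Sᵢαᵢ: 89.922 + 0.270 + 12.240 + 15.300 + 3.562 → A = 121.294 sabins.
Volume V = 17 × 18 × 9.5 = 2907 m³.
RT60 = 0.161 · V / A = 0.161 × 2907 / 121.294 = 3.86 s.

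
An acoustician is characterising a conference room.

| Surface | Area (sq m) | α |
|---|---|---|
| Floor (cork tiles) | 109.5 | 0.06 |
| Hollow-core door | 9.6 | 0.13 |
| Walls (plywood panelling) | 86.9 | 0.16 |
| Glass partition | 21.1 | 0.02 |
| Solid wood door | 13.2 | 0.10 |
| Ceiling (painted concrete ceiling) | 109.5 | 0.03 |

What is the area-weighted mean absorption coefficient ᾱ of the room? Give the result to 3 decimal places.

S = Σ Sᵢ = 109.5 + 9.6 + 86.9 + 21.1 + 13.2 + 109.5 = 349.8 sq m.
Weighted sum Σ Sα = 26.749.
ᾱ = A/S = 0.076.

0.076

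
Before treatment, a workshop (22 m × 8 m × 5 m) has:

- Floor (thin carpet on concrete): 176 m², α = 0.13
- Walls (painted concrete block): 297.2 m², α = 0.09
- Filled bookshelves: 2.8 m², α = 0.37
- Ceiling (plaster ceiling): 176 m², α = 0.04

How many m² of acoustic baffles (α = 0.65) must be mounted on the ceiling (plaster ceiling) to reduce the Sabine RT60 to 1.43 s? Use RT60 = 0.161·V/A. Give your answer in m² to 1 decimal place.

67.8

Equivalent absorption area: A₁ = 176*0.13 + 297.2*0.09 + 2.8*0.37 + 176*0.04 = 57.704 m².
Required A₂ = 0.161·880/1.43 = 99.077 sabins.
ΔA needed = 99.077 − 57.704 = 41.373 sabins.
Net gain per m²: Δα = 0.65 − 0.04 = 0.61.
Area = ΔA/Δα = 41.373/0.61 = 67.8 m².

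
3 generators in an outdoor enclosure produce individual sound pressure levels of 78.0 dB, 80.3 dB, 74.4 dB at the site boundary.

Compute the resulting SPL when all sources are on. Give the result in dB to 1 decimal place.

83.0 dB

Sum in the linear (power) domain: Σ 10^(Lᵢ/10) = 10^(78.0/10) + 10^(80.3/10) + 10^(74.4/10) = 1.978e+08.
Back to dB: 10·log₁₀ Σ = 83.0 dB.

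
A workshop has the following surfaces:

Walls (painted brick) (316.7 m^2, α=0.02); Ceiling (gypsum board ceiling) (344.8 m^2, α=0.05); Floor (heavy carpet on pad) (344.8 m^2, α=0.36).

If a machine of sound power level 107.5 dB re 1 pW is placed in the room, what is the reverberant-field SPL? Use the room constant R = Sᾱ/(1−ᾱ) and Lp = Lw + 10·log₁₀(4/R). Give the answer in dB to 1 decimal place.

91.1 dB

Σ(Sᵢαᵢ) = 316.7·0.02 + 344.8·0.05 + 344.8·0.36 = 147.702; total area S = 1006.3 m^2.
ᾱ = 0.1468, so room constant R = A/(1−ᾱ) = 173.115 m^2.
Lp = Lw + 10 log₁₀(4/R) = 107.5 -16.36 = 91.1 dB.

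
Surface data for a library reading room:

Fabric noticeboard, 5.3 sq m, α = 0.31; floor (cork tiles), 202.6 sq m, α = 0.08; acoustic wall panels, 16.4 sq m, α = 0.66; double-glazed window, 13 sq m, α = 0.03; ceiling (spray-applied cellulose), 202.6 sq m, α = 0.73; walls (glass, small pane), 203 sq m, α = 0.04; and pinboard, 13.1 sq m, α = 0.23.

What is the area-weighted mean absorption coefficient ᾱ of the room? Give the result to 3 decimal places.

0.287

S = Σ Sᵢ = 5.3 + 202.6 + 16.4 + 13 + 202.6 + 203 + 13.1 = 656.0 sq m.
Weighted sum Σ Sα = 188.096.
ᾱ = A/S = 0.287.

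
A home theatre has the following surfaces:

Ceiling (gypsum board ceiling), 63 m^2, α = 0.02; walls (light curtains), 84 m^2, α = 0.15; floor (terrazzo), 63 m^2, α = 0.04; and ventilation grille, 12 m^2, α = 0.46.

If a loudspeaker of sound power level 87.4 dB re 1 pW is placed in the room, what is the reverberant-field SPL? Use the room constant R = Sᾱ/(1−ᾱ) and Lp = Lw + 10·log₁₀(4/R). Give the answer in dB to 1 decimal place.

79.6 dB

A = 21.900 sabins; S = 222.0 m^2.
ᾱ = 21.900/222.0 = 0.0986; R = Sᾱ/(1−ᾱ) = 21.900/(1−0.0986) = 24.296 m^2.
Lp = 87.4 + 10·log₁₀(4/24.296) = 87.4 + (-7.83) = 79.6 dB.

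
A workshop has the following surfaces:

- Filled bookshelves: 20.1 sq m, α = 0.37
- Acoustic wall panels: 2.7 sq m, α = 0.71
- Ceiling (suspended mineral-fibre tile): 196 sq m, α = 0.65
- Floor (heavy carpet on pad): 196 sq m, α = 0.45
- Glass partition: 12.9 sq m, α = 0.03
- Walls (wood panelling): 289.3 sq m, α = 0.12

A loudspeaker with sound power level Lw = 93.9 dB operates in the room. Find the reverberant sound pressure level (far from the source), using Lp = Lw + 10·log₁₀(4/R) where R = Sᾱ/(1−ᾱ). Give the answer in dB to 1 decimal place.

A = 260.057 sabins; S = 717.0 sq m.
ᾱ = 260.057/717.0 = 0.3627; R = Sᾱ/(1−ᾱ) = 260.057/(1−0.3627) = 408.061 sq m.
Lp = 93.9 + 10·log₁₀(4/408.061) = 93.9 + (-20.09) = 73.8 dB.

73.8 dB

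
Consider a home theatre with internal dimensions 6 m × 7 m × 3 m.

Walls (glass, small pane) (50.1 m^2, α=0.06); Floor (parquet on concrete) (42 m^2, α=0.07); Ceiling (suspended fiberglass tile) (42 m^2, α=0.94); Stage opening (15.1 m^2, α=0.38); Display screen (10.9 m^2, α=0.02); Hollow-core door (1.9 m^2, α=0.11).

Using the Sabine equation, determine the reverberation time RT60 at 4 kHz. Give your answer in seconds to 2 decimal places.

0.39 sec

Equivalent absorption area: A = 50.1×0.06 + 42×0.07 + 42×0.94 + 15.1×0.38 + 10.9×0.02 + 1.9×0.11 = 51.591 m^2.
Room volume: 126 m³.
RT60 = 0.161 · V / A = 0.161 × 126 / 51.591 = 0.39 s.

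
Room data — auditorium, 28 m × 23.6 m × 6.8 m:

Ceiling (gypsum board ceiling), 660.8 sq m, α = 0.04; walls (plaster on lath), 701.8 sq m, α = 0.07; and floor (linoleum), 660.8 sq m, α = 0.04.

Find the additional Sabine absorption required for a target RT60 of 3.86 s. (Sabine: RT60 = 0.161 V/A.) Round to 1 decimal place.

Equivalent absorption area: A₁ = 660.8·0.04 + 701.8·0.07 + 660.8·0.04 = 101.990 sq m.
For T = 3.86 s, need A₂ = 0.161·V/T = 0.161·4493.44/3.86 = 187.421 sabins.
ΔA = A₂ − A₁ = 187.421 − 101.990 = 85.4 sabins.

85.4 sabins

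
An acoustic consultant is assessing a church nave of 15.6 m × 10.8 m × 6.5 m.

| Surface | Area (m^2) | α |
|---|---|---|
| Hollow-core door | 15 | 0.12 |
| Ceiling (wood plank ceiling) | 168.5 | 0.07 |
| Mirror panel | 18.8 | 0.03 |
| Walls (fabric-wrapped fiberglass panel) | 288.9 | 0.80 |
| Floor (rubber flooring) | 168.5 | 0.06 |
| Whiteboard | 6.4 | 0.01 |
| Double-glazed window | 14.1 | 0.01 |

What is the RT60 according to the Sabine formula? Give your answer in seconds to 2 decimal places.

Equivalent absorption area: A = 15*0.12 + 168.5*0.07 + 18.8*0.03 + 288.9*0.80 + 168.5*0.06 + 6.4*0.01 + 14.1*0.01 = 255.594 m^2.
Volume V = 15.6 × 10.8 × 6.5 = 1095.12 m³.
T = 0.161 V/A = 0.161·1095.12/255.594 = 0.69 s.

0.69 s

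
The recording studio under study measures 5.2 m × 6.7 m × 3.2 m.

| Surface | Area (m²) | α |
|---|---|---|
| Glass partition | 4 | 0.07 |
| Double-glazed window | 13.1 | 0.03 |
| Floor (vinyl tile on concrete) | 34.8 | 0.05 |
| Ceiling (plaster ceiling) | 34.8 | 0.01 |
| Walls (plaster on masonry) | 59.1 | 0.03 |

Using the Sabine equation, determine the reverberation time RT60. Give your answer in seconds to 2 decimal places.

3.96 s

Summing Sᵢαᵢ: 0.280 + 0.393 + 1.740 + 0.348 + 1.773 → A = 4.534 sabins.
Room volume: 111.488 m³.
RT60 = 0.161 · V / A = 0.161 × 111.488 / 4.534 = 3.96 s.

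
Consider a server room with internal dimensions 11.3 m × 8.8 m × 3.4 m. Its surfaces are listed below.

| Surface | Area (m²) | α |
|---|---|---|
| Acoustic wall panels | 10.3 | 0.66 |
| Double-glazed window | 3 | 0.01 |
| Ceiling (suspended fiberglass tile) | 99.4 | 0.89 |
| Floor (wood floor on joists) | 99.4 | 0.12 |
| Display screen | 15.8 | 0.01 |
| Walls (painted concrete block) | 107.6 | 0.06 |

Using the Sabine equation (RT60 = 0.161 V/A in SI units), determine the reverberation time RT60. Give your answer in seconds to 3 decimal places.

Total absorption A = 10.3·0.66 + 3·0.01 + 99.4·0.89 + 99.4·0.12 + 15.8·0.01 + 107.6·0.06
  = 6.798 + 0.030 + 88.466 + 11.928 + 0.158 + 6.456 = 113.836 m² sabins.
Volume V = 11.3 × 8.8 × 3.4 = 338.096 m³.
RT60 = 0.161 · V / A = 0.161 × 338.096 / 113.836 = 0.478 s.

0.478 s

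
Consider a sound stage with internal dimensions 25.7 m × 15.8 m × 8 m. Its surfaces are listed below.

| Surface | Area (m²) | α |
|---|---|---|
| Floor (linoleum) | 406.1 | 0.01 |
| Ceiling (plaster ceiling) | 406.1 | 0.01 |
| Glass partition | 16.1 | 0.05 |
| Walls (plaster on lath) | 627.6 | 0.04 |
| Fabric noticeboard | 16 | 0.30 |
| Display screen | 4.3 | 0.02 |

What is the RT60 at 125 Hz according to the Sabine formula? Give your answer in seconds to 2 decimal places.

A = Σ Sᵢαᵢ = 406.1·0.01 + 406.1·0.01 + 16.1·0.05 + 627.6·0.04 + 16·0.30 + 4.3·0.02 = 38.917 sabins.
V = 25.7·15.8·8 = 3248.48 m³.
RT60 = 0.161 · V / A = 0.161 × 3248.48 / 38.917 = 13.44 s.

13.44 seconds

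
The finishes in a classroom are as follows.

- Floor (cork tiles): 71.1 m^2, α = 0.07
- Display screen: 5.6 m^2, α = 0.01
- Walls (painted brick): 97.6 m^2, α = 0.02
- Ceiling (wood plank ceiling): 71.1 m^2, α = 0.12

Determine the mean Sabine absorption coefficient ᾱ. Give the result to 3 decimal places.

0.063

S = Σ Sᵢ = 71.1 + 5.6 + 97.6 + 71.1 = 245.4 m^2.
Weighted sum Σ Sα = 15.517.
ᾱ = 15.517 / 245.4 = 0.063.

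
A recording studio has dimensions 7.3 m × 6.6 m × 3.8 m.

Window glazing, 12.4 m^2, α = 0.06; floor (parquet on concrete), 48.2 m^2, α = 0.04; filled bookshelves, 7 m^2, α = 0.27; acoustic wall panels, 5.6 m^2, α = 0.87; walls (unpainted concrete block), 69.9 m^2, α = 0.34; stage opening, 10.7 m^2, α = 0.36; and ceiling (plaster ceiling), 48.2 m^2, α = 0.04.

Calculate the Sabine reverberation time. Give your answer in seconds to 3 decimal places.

0.756 s

Equivalent absorption area: A = 12.4×0.06 + 48.2×0.04 + 7×0.27 + 5.6×0.87 + 69.9×0.34 + 10.7×0.36 + 48.2×0.04 = 38.980 m^2.
Room volume: 183.084 m³.
Sabine: RT60 = 0.161 × 183.084 / 38.980 = 0.756 s.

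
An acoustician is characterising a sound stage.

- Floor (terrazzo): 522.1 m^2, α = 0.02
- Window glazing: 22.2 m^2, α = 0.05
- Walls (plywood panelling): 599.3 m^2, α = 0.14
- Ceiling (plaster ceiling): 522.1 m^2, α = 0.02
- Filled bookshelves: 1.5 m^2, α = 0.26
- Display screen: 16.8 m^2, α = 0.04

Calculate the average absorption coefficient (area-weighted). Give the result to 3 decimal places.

S = Σ Sᵢ = 522.1 + 22.2 + 599.3 + 522.1 + 1.5 + 16.8 = 1684.0 m^2.
Σ(Sᵢαᵢ) = 522.1*0.02 + 22.2*0.05 + 599.3*0.14 + 522.1*0.02 + 1.5*0.26 + 16.8*0.04 = 106.958.
ᾱ = 106.958 / 1684.0 = 0.064.

0.064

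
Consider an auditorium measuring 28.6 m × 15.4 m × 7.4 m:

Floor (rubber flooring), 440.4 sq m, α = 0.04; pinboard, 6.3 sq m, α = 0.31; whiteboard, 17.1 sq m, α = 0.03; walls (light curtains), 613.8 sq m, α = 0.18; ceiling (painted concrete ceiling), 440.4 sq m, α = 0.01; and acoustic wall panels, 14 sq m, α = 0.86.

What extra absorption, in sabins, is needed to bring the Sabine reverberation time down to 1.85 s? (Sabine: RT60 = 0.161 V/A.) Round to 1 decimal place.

Total absorption A₁ = 440.4*0.04 + 6.3*0.31 + 17.1*0.03 + 613.8*0.18 + 440.4*0.01 + 14*0.86
  = 17.616 + 1.953 + 0.513 + 110.484 + 4.404 + 12.040 = 147.010 sq m sabins.
Target A₂ = 0.161·3259.256/1.85 = 283.643 sabins (V = 3259.256 m³).
Additional absorption ΔA = 283.643 − 147.010 = 136.6 sabins.

136.6 sabins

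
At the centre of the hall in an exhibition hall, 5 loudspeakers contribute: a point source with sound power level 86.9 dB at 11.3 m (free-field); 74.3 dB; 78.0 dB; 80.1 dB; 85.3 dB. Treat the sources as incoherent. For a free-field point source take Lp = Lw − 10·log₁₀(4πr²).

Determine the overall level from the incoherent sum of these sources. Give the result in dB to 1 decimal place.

Source at 11.3 m: Lp = 86.9 − 10·log₁₀(4π·11.3²) = 86.9 − 10·log₁₀(1604.600) = 54.8 dB.
Converting to relative power and adding: 10^(54.8/10) + 10^(74.3/10) + 10^(78.0/10) + 10^(80.1/10) + 10^(85.3/10) = 5.315e+08.
L_total = 10·log₁₀(5.315e+08) = 87.3 dB.

87.3 dB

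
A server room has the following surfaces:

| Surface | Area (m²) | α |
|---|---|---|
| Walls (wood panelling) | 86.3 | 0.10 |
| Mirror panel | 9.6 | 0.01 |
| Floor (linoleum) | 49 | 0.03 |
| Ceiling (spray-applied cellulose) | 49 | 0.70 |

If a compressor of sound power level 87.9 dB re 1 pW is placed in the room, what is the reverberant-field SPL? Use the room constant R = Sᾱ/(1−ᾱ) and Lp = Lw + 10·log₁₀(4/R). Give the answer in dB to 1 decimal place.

Σ(Sᵢαᵢ) = 86.3×0.10 + 9.6×0.01 + 49×0.03 + 49×0.70 = 44.496; total area S = 193.9 m².
ᾱ = 44.496/193.9 = 0.2295; R = Sᾱ/(1−ᾱ) = 44.496/(1−0.2295) = 57.750 m².
Lp = 87.9 + 10·log₁₀(4/57.750) = 87.9 + (-11.59) = 76.3 dB.

76.3 dB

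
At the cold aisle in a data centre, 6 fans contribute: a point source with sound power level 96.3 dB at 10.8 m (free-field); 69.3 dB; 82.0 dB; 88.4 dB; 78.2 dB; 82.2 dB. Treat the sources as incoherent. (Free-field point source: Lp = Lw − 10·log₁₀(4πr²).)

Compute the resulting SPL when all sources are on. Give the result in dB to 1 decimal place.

90.4 dB

Source at 10.8 m: Lp = 96.3 − 10·log₁₀(4π·10.8²) = 96.3 − 10·log₁₀(1465.741) = 64.6 dB.
Σ 10^(Lᵢ/10) = 1.094e+09.
Combined level = 10 log₁₀(1.094e+09) = 90.4 dB.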